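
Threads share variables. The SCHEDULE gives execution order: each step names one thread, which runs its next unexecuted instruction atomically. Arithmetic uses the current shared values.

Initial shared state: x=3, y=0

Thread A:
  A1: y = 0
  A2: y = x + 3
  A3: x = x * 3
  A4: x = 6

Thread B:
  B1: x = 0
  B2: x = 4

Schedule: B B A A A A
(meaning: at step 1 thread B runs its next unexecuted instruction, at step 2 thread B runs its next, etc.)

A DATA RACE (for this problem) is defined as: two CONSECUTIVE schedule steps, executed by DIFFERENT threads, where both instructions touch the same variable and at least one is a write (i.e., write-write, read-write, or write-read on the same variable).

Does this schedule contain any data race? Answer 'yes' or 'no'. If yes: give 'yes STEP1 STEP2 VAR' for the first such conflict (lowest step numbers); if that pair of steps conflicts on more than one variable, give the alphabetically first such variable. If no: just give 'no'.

Steps 1,2: same thread (B). No race.
Steps 2,3: B(r=-,w=x) vs A(r=-,w=y). No conflict.
Steps 3,4: same thread (A). No race.
Steps 4,5: same thread (A). No race.
Steps 5,6: same thread (A). No race.

Answer: no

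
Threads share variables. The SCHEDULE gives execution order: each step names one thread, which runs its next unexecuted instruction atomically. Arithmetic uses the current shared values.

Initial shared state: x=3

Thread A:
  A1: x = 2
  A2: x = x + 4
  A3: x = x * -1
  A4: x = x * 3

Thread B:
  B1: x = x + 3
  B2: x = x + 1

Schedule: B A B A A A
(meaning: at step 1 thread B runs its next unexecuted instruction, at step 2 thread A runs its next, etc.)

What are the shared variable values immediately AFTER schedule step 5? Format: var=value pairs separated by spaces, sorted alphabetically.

Step 1: thread B executes B1 (x = x + 3). Shared: x=6. PCs: A@0 B@1
Step 2: thread A executes A1 (x = 2). Shared: x=2. PCs: A@1 B@1
Step 3: thread B executes B2 (x = x + 1). Shared: x=3. PCs: A@1 B@2
Step 4: thread A executes A2 (x = x + 4). Shared: x=7. PCs: A@2 B@2
Step 5: thread A executes A3 (x = x * -1). Shared: x=-7. PCs: A@3 B@2

Answer: x=-7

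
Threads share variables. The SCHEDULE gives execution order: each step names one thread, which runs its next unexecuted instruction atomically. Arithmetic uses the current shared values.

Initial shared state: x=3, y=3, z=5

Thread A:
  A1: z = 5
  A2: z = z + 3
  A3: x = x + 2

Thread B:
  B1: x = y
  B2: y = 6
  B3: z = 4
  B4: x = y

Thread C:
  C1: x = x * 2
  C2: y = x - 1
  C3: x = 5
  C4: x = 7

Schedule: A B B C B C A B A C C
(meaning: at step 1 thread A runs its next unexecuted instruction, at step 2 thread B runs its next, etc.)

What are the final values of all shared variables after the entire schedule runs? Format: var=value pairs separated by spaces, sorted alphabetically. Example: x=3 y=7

Step 1: thread A executes A1 (z = 5). Shared: x=3 y=3 z=5. PCs: A@1 B@0 C@0
Step 2: thread B executes B1 (x = y). Shared: x=3 y=3 z=5. PCs: A@1 B@1 C@0
Step 3: thread B executes B2 (y = 6). Shared: x=3 y=6 z=5. PCs: A@1 B@2 C@0
Step 4: thread C executes C1 (x = x * 2). Shared: x=6 y=6 z=5. PCs: A@1 B@2 C@1
Step 5: thread B executes B3 (z = 4). Shared: x=6 y=6 z=4. PCs: A@1 B@3 C@1
Step 6: thread C executes C2 (y = x - 1). Shared: x=6 y=5 z=4. PCs: A@1 B@3 C@2
Step 7: thread A executes A2 (z = z + 3). Shared: x=6 y=5 z=7. PCs: A@2 B@3 C@2
Step 8: thread B executes B4 (x = y). Shared: x=5 y=5 z=7. PCs: A@2 B@4 C@2
Step 9: thread A executes A3 (x = x + 2). Shared: x=7 y=5 z=7. PCs: A@3 B@4 C@2
Step 10: thread C executes C3 (x = 5). Shared: x=5 y=5 z=7. PCs: A@3 B@4 C@3
Step 11: thread C executes C4 (x = 7). Shared: x=7 y=5 z=7. PCs: A@3 B@4 C@4

Answer: x=7 y=5 z=7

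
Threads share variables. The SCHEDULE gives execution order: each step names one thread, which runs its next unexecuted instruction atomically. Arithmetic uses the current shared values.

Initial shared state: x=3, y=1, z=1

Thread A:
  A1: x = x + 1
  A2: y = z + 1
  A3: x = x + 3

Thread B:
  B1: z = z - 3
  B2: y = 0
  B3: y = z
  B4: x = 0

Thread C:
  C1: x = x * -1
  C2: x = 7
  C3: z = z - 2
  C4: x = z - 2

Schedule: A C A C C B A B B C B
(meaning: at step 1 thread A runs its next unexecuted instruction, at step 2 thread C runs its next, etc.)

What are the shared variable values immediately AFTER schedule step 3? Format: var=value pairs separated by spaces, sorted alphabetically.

Answer: x=-4 y=2 z=1

Derivation:
Step 1: thread A executes A1 (x = x + 1). Shared: x=4 y=1 z=1. PCs: A@1 B@0 C@0
Step 2: thread C executes C1 (x = x * -1). Shared: x=-4 y=1 z=1. PCs: A@1 B@0 C@1
Step 3: thread A executes A2 (y = z + 1). Shared: x=-4 y=2 z=1. PCs: A@2 B@0 C@1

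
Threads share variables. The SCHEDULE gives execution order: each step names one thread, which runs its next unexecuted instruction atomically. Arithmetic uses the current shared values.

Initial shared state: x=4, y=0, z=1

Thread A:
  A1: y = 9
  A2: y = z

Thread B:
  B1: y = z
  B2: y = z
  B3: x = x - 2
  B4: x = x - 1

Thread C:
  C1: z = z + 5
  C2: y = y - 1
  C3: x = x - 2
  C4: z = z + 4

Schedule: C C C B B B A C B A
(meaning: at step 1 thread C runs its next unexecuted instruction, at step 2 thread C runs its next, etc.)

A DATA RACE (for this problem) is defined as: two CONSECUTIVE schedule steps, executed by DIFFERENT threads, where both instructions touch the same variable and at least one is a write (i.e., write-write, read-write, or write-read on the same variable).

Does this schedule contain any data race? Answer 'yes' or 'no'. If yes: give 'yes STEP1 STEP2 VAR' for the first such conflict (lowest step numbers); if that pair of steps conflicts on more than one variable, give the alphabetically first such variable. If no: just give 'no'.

Answer: no

Derivation:
Steps 1,2: same thread (C). No race.
Steps 2,3: same thread (C). No race.
Steps 3,4: C(r=x,w=x) vs B(r=z,w=y). No conflict.
Steps 4,5: same thread (B). No race.
Steps 5,6: same thread (B). No race.
Steps 6,7: B(r=x,w=x) vs A(r=-,w=y). No conflict.
Steps 7,8: A(r=-,w=y) vs C(r=z,w=z). No conflict.
Steps 8,9: C(r=z,w=z) vs B(r=x,w=x). No conflict.
Steps 9,10: B(r=x,w=x) vs A(r=z,w=y). No conflict.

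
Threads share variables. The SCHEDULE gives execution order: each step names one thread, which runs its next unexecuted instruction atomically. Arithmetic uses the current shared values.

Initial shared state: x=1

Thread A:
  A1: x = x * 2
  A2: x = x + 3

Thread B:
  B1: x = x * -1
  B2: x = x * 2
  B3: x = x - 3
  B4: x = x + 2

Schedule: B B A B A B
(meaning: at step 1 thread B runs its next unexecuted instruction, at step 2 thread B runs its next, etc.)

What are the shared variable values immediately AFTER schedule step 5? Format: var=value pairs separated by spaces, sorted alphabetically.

Step 1: thread B executes B1 (x = x * -1). Shared: x=-1. PCs: A@0 B@1
Step 2: thread B executes B2 (x = x * 2). Shared: x=-2. PCs: A@0 B@2
Step 3: thread A executes A1 (x = x * 2). Shared: x=-4. PCs: A@1 B@2
Step 4: thread B executes B3 (x = x - 3). Shared: x=-7. PCs: A@1 B@3
Step 5: thread A executes A2 (x = x + 3). Shared: x=-4. PCs: A@2 B@3

Answer: x=-4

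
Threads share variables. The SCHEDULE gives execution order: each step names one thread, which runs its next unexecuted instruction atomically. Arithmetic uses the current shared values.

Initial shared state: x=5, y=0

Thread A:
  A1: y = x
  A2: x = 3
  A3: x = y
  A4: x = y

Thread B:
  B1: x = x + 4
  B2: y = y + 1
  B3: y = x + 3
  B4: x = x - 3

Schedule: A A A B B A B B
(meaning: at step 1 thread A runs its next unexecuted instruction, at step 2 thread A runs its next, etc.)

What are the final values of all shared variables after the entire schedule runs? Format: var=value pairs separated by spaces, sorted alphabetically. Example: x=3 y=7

Step 1: thread A executes A1 (y = x). Shared: x=5 y=5. PCs: A@1 B@0
Step 2: thread A executes A2 (x = 3). Shared: x=3 y=5. PCs: A@2 B@0
Step 3: thread A executes A3 (x = y). Shared: x=5 y=5. PCs: A@3 B@0
Step 4: thread B executes B1 (x = x + 4). Shared: x=9 y=5. PCs: A@3 B@1
Step 5: thread B executes B2 (y = y + 1). Shared: x=9 y=6. PCs: A@3 B@2
Step 6: thread A executes A4 (x = y). Shared: x=6 y=6. PCs: A@4 B@2
Step 7: thread B executes B3 (y = x + 3). Shared: x=6 y=9. PCs: A@4 B@3
Step 8: thread B executes B4 (x = x - 3). Shared: x=3 y=9. PCs: A@4 B@4

Answer: x=3 y=9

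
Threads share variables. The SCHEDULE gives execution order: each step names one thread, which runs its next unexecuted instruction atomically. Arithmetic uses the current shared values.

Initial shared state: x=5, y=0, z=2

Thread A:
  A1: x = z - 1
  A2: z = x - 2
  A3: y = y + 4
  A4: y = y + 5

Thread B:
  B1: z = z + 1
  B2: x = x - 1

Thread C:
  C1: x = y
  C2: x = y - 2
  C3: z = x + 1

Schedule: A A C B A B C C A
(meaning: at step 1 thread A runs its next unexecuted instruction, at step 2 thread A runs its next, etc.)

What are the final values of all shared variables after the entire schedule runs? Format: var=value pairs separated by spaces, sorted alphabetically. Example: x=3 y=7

Step 1: thread A executes A1 (x = z - 1). Shared: x=1 y=0 z=2. PCs: A@1 B@0 C@0
Step 2: thread A executes A2 (z = x - 2). Shared: x=1 y=0 z=-1. PCs: A@2 B@0 C@0
Step 3: thread C executes C1 (x = y). Shared: x=0 y=0 z=-1. PCs: A@2 B@0 C@1
Step 4: thread B executes B1 (z = z + 1). Shared: x=0 y=0 z=0. PCs: A@2 B@1 C@1
Step 5: thread A executes A3 (y = y + 4). Shared: x=0 y=4 z=0. PCs: A@3 B@1 C@1
Step 6: thread B executes B2 (x = x - 1). Shared: x=-1 y=4 z=0. PCs: A@3 B@2 C@1
Step 7: thread C executes C2 (x = y - 2). Shared: x=2 y=4 z=0. PCs: A@3 B@2 C@2
Step 8: thread C executes C3 (z = x + 1). Shared: x=2 y=4 z=3. PCs: A@3 B@2 C@3
Step 9: thread A executes A4 (y = y + 5). Shared: x=2 y=9 z=3. PCs: A@4 B@2 C@3

Answer: x=2 y=9 z=3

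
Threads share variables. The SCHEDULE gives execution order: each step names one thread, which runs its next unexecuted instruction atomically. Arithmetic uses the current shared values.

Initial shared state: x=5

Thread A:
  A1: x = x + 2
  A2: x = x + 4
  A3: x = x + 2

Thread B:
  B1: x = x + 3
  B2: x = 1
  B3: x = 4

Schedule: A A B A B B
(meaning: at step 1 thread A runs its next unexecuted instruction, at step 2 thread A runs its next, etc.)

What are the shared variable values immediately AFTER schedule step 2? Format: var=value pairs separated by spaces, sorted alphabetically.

Answer: x=11

Derivation:
Step 1: thread A executes A1 (x = x + 2). Shared: x=7. PCs: A@1 B@0
Step 2: thread A executes A2 (x = x + 4). Shared: x=11. PCs: A@2 B@0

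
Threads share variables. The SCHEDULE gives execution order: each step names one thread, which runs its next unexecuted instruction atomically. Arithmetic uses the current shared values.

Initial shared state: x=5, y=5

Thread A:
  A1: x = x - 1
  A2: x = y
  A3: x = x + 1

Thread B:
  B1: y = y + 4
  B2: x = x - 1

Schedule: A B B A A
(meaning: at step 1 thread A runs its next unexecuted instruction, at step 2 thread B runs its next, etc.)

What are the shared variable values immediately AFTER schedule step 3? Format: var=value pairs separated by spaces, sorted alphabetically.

Answer: x=3 y=9

Derivation:
Step 1: thread A executes A1 (x = x - 1). Shared: x=4 y=5. PCs: A@1 B@0
Step 2: thread B executes B1 (y = y + 4). Shared: x=4 y=9. PCs: A@1 B@1
Step 3: thread B executes B2 (x = x - 1). Shared: x=3 y=9. PCs: A@1 B@2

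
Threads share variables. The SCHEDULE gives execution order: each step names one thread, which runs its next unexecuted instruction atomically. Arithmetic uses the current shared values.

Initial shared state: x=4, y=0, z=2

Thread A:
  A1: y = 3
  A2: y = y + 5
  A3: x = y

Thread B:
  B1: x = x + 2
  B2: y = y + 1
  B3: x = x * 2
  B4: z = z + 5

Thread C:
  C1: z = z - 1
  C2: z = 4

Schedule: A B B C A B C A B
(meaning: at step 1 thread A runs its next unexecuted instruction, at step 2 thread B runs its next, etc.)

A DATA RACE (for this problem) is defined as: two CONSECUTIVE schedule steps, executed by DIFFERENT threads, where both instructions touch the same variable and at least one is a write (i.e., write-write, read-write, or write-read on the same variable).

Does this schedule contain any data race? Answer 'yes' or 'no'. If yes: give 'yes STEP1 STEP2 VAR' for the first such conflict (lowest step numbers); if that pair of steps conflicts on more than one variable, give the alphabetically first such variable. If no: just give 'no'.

Steps 1,2: A(r=-,w=y) vs B(r=x,w=x). No conflict.
Steps 2,3: same thread (B). No race.
Steps 3,4: B(r=y,w=y) vs C(r=z,w=z). No conflict.
Steps 4,5: C(r=z,w=z) vs A(r=y,w=y). No conflict.
Steps 5,6: A(r=y,w=y) vs B(r=x,w=x). No conflict.
Steps 6,7: B(r=x,w=x) vs C(r=-,w=z). No conflict.
Steps 7,8: C(r=-,w=z) vs A(r=y,w=x). No conflict.
Steps 8,9: A(r=y,w=x) vs B(r=z,w=z). No conflict.

Answer: no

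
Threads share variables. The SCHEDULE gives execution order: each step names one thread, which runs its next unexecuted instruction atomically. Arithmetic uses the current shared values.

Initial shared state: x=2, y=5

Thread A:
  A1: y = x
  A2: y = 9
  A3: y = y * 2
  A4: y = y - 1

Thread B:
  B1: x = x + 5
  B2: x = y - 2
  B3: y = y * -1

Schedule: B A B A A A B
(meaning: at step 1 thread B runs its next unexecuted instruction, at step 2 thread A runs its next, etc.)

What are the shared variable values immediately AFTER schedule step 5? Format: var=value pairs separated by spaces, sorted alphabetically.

Answer: x=5 y=18

Derivation:
Step 1: thread B executes B1 (x = x + 5). Shared: x=7 y=5. PCs: A@0 B@1
Step 2: thread A executes A1 (y = x). Shared: x=7 y=7. PCs: A@1 B@1
Step 3: thread B executes B2 (x = y - 2). Shared: x=5 y=7. PCs: A@1 B@2
Step 4: thread A executes A2 (y = 9). Shared: x=5 y=9. PCs: A@2 B@2
Step 5: thread A executes A3 (y = y * 2). Shared: x=5 y=18. PCs: A@3 B@2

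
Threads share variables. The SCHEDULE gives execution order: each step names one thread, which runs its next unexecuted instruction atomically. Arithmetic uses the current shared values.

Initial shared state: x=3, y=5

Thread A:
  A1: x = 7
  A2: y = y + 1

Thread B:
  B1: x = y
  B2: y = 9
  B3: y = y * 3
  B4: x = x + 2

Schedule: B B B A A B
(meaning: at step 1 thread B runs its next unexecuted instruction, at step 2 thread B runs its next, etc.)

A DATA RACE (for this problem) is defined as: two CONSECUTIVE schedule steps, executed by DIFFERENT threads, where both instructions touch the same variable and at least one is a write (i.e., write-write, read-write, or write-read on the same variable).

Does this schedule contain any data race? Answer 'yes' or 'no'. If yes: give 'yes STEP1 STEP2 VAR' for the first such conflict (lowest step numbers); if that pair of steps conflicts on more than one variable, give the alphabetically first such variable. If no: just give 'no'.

Answer: no

Derivation:
Steps 1,2: same thread (B). No race.
Steps 2,3: same thread (B). No race.
Steps 3,4: B(r=y,w=y) vs A(r=-,w=x). No conflict.
Steps 4,5: same thread (A). No race.
Steps 5,6: A(r=y,w=y) vs B(r=x,w=x). No conflict.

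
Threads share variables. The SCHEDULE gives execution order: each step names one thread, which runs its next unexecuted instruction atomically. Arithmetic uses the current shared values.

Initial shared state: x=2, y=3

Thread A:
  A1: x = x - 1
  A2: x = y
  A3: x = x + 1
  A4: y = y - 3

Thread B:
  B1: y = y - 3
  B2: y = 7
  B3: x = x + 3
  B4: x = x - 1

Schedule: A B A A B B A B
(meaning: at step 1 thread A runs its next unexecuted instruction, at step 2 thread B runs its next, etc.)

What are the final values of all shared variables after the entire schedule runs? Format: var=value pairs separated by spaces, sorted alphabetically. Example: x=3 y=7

Step 1: thread A executes A1 (x = x - 1). Shared: x=1 y=3. PCs: A@1 B@0
Step 2: thread B executes B1 (y = y - 3). Shared: x=1 y=0. PCs: A@1 B@1
Step 3: thread A executes A2 (x = y). Shared: x=0 y=0. PCs: A@2 B@1
Step 4: thread A executes A3 (x = x + 1). Shared: x=1 y=0. PCs: A@3 B@1
Step 5: thread B executes B2 (y = 7). Shared: x=1 y=7. PCs: A@3 B@2
Step 6: thread B executes B3 (x = x + 3). Shared: x=4 y=7. PCs: A@3 B@3
Step 7: thread A executes A4 (y = y - 3). Shared: x=4 y=4. PCs: A@4 B@3
Step 8: thread B executes B4 (x = x - 1). Shared: x=3 y=4. PCs: A@4 B@4

Answer: x=3 y=4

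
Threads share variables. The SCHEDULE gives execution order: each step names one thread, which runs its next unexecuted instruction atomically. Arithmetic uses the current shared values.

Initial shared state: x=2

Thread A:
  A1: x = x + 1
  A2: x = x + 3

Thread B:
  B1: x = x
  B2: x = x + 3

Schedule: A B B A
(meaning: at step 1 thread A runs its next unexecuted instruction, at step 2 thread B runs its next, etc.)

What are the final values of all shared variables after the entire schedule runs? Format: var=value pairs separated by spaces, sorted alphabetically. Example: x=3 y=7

Answer: x=9

Derivation:
Step 1: thread A executes A1 (x = x + 1). Shared: x=3. PCs: A@1 B@0
Step 2: thread B executes B1 (x = x). Shared: x=3. PCs: A@1 B@1
Step 3: thread B executes B2 (x = x + 3). Shared: x=6. PCs: A@1 B@2
Step 4: thread A executes A2 (x = x + 3). Shared: x=9. PCs: A@2 B@2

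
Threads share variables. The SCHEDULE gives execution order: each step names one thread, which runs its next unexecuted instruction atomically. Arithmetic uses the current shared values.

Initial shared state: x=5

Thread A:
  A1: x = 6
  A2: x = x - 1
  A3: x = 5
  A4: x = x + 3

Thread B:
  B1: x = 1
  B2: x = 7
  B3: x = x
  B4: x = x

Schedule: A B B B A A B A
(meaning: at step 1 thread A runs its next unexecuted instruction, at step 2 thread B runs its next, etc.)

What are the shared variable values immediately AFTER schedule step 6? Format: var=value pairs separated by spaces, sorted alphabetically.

Answer: x=5

Derivation:
Step 1: thread A executes A1 (x = 6). Shared: x=6. PCs: A@1 B@0
Step 2: thread B executes B1 (x = 1). Shared: x=1. PCs: A@1 B@1
Step 3: thread B executes B2 (x = 7). Shared: x=7. PCs: A@1 B@2
Step 4: thread B executes B3 (x = x). Shared: x=7. PCs: A@1 B@3
Step 5: thread A executes A2 (x = x - 1). Shared: x=6. PCs: A@2 B@3
Step 6: thread A executes A3 (x = 5). Shared: x=5. PCs: A@3 B@3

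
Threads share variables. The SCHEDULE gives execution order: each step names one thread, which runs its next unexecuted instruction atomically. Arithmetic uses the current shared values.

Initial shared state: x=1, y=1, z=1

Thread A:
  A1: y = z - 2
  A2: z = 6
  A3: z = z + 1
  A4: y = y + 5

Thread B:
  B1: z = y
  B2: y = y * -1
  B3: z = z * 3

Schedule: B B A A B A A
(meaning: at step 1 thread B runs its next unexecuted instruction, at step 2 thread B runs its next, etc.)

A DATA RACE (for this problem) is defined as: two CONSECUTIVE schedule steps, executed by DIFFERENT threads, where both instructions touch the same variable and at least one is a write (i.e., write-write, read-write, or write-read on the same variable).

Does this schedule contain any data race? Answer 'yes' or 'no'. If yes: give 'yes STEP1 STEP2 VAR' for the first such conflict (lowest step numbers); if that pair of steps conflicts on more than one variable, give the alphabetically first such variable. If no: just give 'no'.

Steps 1,2: same thread (B). No race.
Steps 2,3: B(y = y * -1) vs A(y = z - 2). RACE on y (W-W).
Steps 3,4: same thread (A). No race.
Steps 4,5: A(z = 6) vs B(z = z * 3). RACE on z (W-W).
Steps 5,6: B(z = z * 3) vs A(z = z + 1). RACE on z (W-W).
Steps 6,7: same thread (A). No race.
First conflict at steps 2,3.

Answer: yes 2 3 y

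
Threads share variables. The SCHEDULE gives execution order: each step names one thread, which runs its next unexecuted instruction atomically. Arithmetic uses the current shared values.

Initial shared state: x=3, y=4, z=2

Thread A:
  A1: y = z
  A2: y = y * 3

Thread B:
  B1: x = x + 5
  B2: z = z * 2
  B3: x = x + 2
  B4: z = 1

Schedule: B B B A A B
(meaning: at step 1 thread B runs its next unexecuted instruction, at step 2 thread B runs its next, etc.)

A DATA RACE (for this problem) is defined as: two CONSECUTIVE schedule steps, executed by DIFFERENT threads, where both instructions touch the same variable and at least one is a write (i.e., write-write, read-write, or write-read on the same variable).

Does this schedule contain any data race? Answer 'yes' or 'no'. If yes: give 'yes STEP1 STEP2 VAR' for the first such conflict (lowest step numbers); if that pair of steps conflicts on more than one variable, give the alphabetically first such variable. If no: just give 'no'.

Steps 1,2: same thread (B). No race.
Steps 2,3: same thread (B). No race.
Steps 3,4: B(r=x,w=x) vs A(r=z,w=y). No conflict.
Steps 4,5: same thread (A). No race.
Steps 5,6: A(r=y,w=y) vs B(r=-,w=z). No conflict.

Answer: no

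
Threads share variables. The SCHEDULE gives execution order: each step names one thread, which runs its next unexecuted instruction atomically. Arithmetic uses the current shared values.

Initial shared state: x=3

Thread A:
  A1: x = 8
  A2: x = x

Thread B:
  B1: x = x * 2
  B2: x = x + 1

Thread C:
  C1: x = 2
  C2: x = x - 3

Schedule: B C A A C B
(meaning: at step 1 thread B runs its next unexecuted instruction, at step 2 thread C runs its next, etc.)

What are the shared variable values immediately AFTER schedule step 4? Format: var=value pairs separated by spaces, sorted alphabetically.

Answer: x=8

Derivation:
Step 1: thread B executes B1 (x = x * 2). Shared: x=6. PCs: A@0 B@1 C@0
Step 2: thread C executes C1 (x = 2). Shared: x=2. PCs: A@0 B@1 C@1
Step 3: thread A executes A1 (x = 8). Shared: x=8. PCs: A@1 B@1 C@1
Step 4: thread A executes A2 (x = x). Shared: x=8. PCs: A@2 B@1 C@1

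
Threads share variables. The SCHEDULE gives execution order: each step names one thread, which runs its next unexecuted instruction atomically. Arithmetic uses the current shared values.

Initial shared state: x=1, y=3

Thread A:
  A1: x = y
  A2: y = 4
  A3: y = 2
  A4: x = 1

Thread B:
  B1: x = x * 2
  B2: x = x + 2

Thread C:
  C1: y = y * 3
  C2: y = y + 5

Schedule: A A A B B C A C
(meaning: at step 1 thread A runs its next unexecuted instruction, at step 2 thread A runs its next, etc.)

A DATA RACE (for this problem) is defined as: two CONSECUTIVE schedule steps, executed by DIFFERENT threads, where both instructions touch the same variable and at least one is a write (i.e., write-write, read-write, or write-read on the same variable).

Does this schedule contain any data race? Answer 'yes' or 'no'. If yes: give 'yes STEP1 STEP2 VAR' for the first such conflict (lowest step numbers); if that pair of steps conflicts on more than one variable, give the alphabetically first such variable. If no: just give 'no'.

Answer: no

Derivation:
Steps 1,2: same thread (A). No race.
Steps 2,3: same thread (A). No race.
Steps 3,4: A(r=-,w=y) vs B(r=x,w=x). No conflict.
Steps 4,5: same thread (B). No race.
Steps 5,6: B(r=x,w=x) vs C(r=y,w=y). No conflict.
Steps 6,7: C(r=y,w=y) vs A(r=-,w=x). No conflict.
Steps 7,8: A(r=-,w=x) vs C(r=y,w=y). No conflict.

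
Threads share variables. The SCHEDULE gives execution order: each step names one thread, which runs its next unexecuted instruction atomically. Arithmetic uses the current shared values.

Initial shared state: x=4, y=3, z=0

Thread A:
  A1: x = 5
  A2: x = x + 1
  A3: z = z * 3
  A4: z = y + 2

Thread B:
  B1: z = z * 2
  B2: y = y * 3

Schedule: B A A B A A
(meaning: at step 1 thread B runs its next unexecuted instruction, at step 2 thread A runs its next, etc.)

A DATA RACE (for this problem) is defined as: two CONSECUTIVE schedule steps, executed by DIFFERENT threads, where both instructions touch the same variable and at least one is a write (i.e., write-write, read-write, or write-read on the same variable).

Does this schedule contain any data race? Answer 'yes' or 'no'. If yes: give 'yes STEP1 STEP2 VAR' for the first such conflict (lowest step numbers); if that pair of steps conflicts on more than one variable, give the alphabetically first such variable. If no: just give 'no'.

Answer: no

Derivation:
Steps 1,2: B(r=z,w=z) vs A(r=-,w=x). No conflict.
Steps 2,3: same thread (A). No race.
Steps 3,4: A(r=x,w=x) vs B(r=y,w=y). No conflict.
Steps 4,5: B(r=y,w=y) vs A(r=z,w=z). No conflict.
Steps 5,6: same thread (A). No race.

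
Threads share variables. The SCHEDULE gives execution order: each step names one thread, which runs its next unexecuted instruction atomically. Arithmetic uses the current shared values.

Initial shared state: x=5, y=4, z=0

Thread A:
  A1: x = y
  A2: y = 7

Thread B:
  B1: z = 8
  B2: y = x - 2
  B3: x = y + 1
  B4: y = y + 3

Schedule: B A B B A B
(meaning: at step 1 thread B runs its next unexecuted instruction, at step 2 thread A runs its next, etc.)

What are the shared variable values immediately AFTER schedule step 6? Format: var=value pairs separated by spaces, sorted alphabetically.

Answer: x=3 y=10 z=8

Derivation:
Step 1: thread B executes B1 (z = 8). Shared: x=5 y=4 z=8. PCs: A@0 B@1
Step 2: thread A executes A1 (x = y). Shared: x=4 y=4 z=8. PCs: A@1 B@1
Step 3: thread B executes B2 (y = x - 2). Shared: x=4 y=2 z=8. PCs: A@1 B@2
Step 4: thread B executes B3 (x = y + 1). Shared: x=3 y=2 z=8. PCs: A@1 B@3
Step 5: thread A executes A2 (y = 7). Shared: x=3 y=7 z=8. PCs: A@2 B@3
Step 6: thread B executes B4 (y = y + 3). Shared: x=3 y=10 z=8. PCs: A@2 B@4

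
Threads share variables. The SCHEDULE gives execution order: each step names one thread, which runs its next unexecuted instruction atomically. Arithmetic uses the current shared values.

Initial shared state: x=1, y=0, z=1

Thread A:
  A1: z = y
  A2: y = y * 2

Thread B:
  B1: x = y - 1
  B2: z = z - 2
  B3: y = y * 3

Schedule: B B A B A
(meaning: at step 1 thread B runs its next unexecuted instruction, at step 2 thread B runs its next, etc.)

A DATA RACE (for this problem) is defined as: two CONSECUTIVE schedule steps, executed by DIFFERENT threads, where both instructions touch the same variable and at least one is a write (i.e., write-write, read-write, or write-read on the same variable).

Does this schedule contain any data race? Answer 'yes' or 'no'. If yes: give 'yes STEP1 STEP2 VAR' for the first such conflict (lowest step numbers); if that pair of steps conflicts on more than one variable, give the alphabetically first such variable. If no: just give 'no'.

Answer: yes 2 3 z

Derivation:
Steps 1,2: same thread (B). No race.
Steps 2,3: B(z = z - 2) vs A(z = y). RACE on z (W-W).
Steps 3,4: A(z = y) vs B(y = y * 3). RACE on y (R-W).
Steps 4,5: B(y = y * 3) vs A(y = y * 2). RACE on y (W-W).
First conflict at steps 2,3.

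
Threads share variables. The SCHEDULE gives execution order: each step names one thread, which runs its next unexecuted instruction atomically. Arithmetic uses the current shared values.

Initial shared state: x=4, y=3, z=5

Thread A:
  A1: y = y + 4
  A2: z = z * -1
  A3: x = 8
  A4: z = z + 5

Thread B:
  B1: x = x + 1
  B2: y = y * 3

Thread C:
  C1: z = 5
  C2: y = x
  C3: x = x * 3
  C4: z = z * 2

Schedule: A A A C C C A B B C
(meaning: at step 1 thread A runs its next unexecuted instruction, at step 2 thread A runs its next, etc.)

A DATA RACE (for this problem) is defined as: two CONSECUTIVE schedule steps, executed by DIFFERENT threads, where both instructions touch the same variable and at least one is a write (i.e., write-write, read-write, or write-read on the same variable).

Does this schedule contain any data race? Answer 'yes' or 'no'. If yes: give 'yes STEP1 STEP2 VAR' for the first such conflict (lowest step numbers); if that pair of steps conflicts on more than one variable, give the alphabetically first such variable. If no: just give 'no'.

Answer: no

Derivation:
Steps 1,2: same thread (A). No race.
Steps 2,3: same thread (A). No race.
Steps 3,4: A(r=-,w=x) vs C(r=-,w=z). No conflict.
Steps 4,5: same thread (C). No race.
Steps 5,6: same thread (C). No race.
Steps 6,7: C(r=x,w=x) vs A(r=z,w=z). No conflict.
Steps 7,8: A(r=z,w=z) vs B(r=x,w=x). No conflict.
Steps 8,9: same thread (B). No race.
Steps 9,10: B(r=y,w=y) vs C(r=z,w=z). No conflict.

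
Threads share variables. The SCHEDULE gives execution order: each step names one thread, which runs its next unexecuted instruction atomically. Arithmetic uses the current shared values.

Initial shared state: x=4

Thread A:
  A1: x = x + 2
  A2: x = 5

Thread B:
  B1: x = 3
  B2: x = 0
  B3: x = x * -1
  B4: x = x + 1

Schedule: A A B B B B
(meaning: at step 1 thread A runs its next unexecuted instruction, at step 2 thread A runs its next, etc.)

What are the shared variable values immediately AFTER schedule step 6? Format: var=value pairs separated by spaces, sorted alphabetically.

Step 1: thread A executes A1 (x = x + 2). Shared: x=6. PCs: A@1 B@0
Step 2: thread A executes A2 (x = 5). Shared: x=5. PCs: A@2 B@0
Step 3: thread B executes B1 (x = 3). Shared: x=3. PCs: A@2 B@1
Step 4: thread B executes B2 (x = 0). Shared: x=0. PCs: A@2 B@2
Step 5: thread B executes B3 (x = x * -1). Shared: x=0. PCs: A@2 B@3
Step 6: thread B executes B4 (x = x + 1). Shared: x=1. PCs: A@2 B@4

Answer: x=1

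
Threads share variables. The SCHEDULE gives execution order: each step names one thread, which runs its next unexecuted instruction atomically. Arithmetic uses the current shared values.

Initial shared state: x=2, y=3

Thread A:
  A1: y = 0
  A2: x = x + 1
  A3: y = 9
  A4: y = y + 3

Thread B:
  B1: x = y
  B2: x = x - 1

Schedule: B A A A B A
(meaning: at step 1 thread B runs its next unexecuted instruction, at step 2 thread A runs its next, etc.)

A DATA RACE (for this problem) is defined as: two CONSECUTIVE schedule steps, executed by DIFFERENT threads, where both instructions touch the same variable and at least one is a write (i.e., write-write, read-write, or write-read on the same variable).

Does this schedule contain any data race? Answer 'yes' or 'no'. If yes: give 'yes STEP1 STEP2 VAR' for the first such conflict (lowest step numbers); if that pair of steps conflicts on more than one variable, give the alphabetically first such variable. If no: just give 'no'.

Answer: yes 1 2 y

Derivation:
Steps 1,2: B(x = y) vs A(y = 0). RACE on y (R-W).
Steps 2,3: same thread (A). No race.
Steps 3,4: same thread (A). No race.
Steps 4,5: A(r=-,w=y) vs B(r=x,w=x). No conflict.
Steps 5,6: B(r=x,w=x) vs A(r=y,w=y). No conflict.
First conflict at steps 1,2.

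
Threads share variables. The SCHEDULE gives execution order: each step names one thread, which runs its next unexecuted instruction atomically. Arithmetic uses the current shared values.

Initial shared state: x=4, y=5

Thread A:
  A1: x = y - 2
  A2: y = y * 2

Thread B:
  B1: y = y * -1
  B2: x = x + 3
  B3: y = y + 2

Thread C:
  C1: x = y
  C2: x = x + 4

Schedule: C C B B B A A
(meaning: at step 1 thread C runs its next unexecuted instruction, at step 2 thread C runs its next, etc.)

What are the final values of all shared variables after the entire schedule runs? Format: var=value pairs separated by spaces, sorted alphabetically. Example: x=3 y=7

Step 1: thread C executes C1 (x = y). Shared: x=5 y=5. PCs: A@0 B@0 C@1
Step 2: thread C executes C2 (x = x + 4). Shared: x=9 y=5. PCs: A@0 B@0 C@2
Step 3: thread B executes B1 (y = y * -1). Shared: x=9 y=-5. PCs: A@0 B@1 C@2
Step 4: thread B executes B2 (x = x + 3). Shared: x=12 y=-5. PCs: A@0 B@2 C@2
Step 5: thread B executes B3 (y = y + 2). Shared: x=12 y=-3. PCs: A@0 B@3 C@2
Step 6: thread A executes A1 (x = y - 2). Shared: x=-5 y=-3. PCs: A@1 B@3 C@2
Step 7: thread A executes A2 (y = y * 2). Shared: x=-5 y=-6. PCs: A@2 B@3 C@2

Answer: x=-5 y=-6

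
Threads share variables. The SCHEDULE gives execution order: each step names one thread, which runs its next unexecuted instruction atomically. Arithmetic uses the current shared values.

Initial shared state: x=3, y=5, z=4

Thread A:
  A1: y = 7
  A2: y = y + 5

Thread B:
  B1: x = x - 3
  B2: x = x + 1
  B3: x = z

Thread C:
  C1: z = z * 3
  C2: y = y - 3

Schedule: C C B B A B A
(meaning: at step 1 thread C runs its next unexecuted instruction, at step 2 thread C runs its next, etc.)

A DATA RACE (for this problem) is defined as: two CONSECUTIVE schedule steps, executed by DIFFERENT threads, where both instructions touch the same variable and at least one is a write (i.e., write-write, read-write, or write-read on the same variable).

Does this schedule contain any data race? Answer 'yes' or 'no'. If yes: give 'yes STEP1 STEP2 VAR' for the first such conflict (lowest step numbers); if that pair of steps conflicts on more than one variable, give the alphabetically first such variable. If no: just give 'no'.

Answer: no

Derivation:
Steps 1,2: same thread (C). No race.
Steps 2,3: C(r=y,w=y) vs B(r=x,w=x). No conflict.
Steps 3,4: same thread (B). No race.
Steps 4,5: B(r=x,w=x) vs A(r=-,w=y). No conflict.
Steps 5,6: A(r=-,w=y) vs B(r=z,w=x). No conflict.
Steps 6,7: B(r=z,w=x) vs A(r=y,w=y). No conflict.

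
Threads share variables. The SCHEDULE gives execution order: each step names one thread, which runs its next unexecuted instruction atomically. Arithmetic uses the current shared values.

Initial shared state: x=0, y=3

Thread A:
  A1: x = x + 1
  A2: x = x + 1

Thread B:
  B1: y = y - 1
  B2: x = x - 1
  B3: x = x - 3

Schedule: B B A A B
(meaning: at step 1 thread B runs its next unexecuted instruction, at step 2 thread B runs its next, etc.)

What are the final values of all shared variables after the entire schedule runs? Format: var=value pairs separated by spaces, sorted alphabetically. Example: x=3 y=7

Answer: x=-2 y=2

Derivation:
Step 1: thread B executes B1 (y = y - 1). Shared: x=0 y=2. PCs: A@0 B@1
Step 2: thread B executes B2 (x = x - 1). Shared: x=-1 y=2. PCs: A@0 B@2
Step 3: thread A executes A1 (x = x + 1). Shared: x=0 y=2. PCs: A@1 B@2
Step 4: thread A executes A2 (x = x + 1). Shared: x=1 y=2. PCs: A@2 B@2
Step 5: thread B executes B3 (x = x - 3). Shared: x=-2 y=2. PCs: A@2 B@3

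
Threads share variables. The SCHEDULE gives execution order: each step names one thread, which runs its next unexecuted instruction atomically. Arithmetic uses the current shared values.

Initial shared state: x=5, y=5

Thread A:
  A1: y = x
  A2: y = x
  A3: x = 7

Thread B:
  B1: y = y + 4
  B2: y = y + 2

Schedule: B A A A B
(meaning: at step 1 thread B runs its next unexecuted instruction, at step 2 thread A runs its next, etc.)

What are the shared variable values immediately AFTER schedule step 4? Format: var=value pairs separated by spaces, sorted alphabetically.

Step 1: thread B executes B1 (y = y + 4). Shared: x=5 y=9. PCs: A@0 B@1
Step 2: thread A executes A1 (y = x). Shared: x=5 y=5. PCs: A@1 B@1
Step 3: thread A executes A2 (y = x). Shared: x=5 y=5. PCs: A@2 B@1
Step 4: thread A executes A3 (x = 7). Shared: x=7 y=5. PCs: A@3 B@1

Answer: x=7 y=5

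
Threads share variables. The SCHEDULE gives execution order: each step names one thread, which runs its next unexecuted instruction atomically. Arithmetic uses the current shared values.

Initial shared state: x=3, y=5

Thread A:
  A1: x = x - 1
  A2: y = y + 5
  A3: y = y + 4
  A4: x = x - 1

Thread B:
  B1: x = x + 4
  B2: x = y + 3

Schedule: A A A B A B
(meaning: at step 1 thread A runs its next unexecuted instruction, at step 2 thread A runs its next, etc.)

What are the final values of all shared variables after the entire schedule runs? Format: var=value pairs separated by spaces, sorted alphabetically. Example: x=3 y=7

Answer: x=17 y=14

Derivation:
Step 1: thread A executes A1 (x = x - 1). Shared: x=2 y=5. PCs: A@1 B@0
Step 2: thread A executes A2 (y = y + 5). Shared: x=2 y=10. PCs: A@2 B@0
Step 3: thread A executes A3 (y = y + 4). Shared: x=2 y=14. PCs: A@3 B@0
Step 4: thread B executes B1 (x = x + 4). Shared: x=6 y=14. PCs: A@3 B@1
Step 5: thread A executes A4 (x = x - 1). Shared: x=5 y=14. PCs: A@4 B@1
Step 6: thread B executes B2 (x = y + 3). Shared: x=17 y=14. PCs: A@4 B@2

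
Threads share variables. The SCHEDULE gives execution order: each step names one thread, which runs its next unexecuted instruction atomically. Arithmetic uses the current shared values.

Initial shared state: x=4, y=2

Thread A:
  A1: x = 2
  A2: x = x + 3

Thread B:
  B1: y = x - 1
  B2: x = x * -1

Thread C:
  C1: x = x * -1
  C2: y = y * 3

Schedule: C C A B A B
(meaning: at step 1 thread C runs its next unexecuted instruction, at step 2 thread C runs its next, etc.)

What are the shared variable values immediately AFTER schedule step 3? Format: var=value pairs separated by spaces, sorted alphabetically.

Step 1: thread C executes C1 (x = x * -1). Shared: x=-4 y=2. PCs: A@0 B@0 C@1
Step 2: thread C executes C2 (y = y * 3). Shared: x=-4 y=6. PCs: A@0 B@0 C@2
Step 3: thread A executes A1 (x = 2). Shared: x=2 y=6. PCs: A@1 B@0 C@2

Answer: x=2 y=6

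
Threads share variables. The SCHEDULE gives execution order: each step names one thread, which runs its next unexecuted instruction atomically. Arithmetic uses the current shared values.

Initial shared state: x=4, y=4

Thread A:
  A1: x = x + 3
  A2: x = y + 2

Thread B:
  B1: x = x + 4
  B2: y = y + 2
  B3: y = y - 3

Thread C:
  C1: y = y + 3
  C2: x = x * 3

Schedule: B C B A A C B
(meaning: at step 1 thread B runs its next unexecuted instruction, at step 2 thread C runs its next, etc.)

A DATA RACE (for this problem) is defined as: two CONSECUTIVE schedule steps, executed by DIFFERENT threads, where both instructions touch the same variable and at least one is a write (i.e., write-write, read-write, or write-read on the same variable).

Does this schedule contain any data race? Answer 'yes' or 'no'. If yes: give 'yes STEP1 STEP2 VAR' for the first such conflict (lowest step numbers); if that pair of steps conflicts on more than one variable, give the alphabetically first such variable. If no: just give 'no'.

Steps 1,2: B(r=x,w=x) vs C(r=y,w=y). No conflict.
Steps 2,3: C(y = y + 3) vs B(y = y + 2). RACE on y (W-W).
Steps 3,4: B(r=y,w=y) vs A(r=x,w=x). No conflict.
Steps 4,5: same thread (A). No race.
Steps 5,6: A(x = y + 2) vs C(x = x * 3). RACE on x (W-W).
Steps 6,7: C(r=x,w=x) vs B(r=y,w=y). No conflict.
First conflict at steps 2,3.

Answer: yes 2 3 y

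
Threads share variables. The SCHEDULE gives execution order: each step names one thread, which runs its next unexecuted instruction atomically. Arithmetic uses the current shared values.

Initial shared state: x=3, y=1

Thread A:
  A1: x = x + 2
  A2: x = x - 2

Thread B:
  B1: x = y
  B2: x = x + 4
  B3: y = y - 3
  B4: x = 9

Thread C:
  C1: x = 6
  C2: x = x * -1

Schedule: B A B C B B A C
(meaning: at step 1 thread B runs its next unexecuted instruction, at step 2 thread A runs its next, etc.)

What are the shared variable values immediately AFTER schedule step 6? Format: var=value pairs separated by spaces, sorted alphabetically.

Answer: x=9 y=-2

Derivation:
Step 1: thread B executes B1 (x = y). Shared: x=1 y=1. PCs: A@0 B@1 C@0
Step 2: thread A executes A1 (x = x + 2). Shared: x=3 y=1. PCs: A@1 B@1 C@0
Step 3: thread B executes B2 (x = x + 4). Shared: x=7 y=1. PCs: A@1 B@2 C@0
Step 4: thread C executes C1 (x = 6). Shared: x=6 y=1. PCs: A@1 B@2 C@1
Step 5: thread B executes B3 (y = y - 3). Shared: x=6 y=-2. PCs: A@1 B@3 C@1
Step 6: thread B executes B4 (x = 9). Shared: x=9 y=-2. PCs: A@1 B@4 C@1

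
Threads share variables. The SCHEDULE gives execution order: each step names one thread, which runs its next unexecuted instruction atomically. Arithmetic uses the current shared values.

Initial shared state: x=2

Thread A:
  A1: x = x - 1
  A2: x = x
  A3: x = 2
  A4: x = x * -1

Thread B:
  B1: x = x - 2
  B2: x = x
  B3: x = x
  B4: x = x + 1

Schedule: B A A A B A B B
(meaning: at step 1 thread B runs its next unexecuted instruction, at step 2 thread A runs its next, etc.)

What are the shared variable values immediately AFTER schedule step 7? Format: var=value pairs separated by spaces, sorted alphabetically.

Step 1: thread B executes B1 (x = x - 2). Shared: x=0. PCs: A@0 B@1
Step 2: thread A executes A1 (x = x - 1). Shared: x=-1. PCs: A@1 B@1
Step 3: thread A executes A2 (x = x). Shared: x=-1. PCs: A@2 B@1
Step 4: thread A executes A3 (x = 2). Shared: x=2. PCs: A@3 B@1
Step 5: thread B executes B2 (x = x). Shared: x=2. PCs: A@3 B@2
Step 6: thread A executes A4 (x = x * -1). Shared: x=-2. PCs: A@4 B@2
Step 7: thread B executes B3 (x = x). Shared: x=-2. PCs: A@4 B@3

Answer: x=-2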